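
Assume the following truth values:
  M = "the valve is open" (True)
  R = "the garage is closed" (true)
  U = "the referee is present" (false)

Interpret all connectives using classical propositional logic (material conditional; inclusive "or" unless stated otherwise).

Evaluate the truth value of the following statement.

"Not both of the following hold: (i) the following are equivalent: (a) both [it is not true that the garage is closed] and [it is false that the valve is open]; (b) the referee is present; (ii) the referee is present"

This is ((~R & ~M) <-> U) nand U.

~R = ~T = F
~M = ~T = F
~R & ~M = F & F = F
(~R & ~M) <-> U = F <-> F = T
((~R & ~M) <-> U) nand U = T nand F = T

true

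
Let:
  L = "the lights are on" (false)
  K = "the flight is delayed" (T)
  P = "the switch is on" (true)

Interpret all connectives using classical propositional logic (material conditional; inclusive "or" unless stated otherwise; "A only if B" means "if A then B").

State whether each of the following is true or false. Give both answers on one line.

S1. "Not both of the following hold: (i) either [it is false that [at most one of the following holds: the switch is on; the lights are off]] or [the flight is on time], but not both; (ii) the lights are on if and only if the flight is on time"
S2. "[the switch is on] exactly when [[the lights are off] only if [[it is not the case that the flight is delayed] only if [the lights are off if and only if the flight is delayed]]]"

S1: This is (¬(P ↑ ¬L) ⊕ ¬K) ↑ (L ↔ ¬K).

¬L = ¬F = T
P ↑ ¬L = T ↑ T = F
¬(P ↑ ¬L) = ¬F = T
¬K = ¬T = F
¬(P ↑ ¬L) ⊕ ¬K = T ⊕ F = T
¬K = ¬T = F
L ↔ ¬K = F ↔ F = T
(¬(P ↑ ¬L) ⊕ ¬K) ↑ (L ↔ ¬K) = T ↑ T = F
So S1 is false.

S2: Parsed as P ↔ (¬L → (¬K → (¬L ↔ K)))

¬L = ¬F = T
¬K = ¬T = F
¬L = ¬F = T
¬L ↔ K = T ↔ T = T
¬K → (¬L ↔ K) = F → T = T
¬L → (¬K → (¬L ↔ K)) = T → T = T
P ↔ (¬L → (¬K → (¬L ↔ K))) = T ↔ T = T
So S2 is true.

S1 F; S2 T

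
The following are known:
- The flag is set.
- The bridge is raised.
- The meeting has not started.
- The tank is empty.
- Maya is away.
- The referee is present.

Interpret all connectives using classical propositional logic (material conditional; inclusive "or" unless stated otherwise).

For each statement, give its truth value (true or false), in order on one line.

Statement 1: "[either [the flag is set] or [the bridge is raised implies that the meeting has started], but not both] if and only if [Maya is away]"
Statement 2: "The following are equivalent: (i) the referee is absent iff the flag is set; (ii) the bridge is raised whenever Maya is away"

Statement 1 true; Statement 2 false

Let P = "the flag is set" (T), Q = "the bridge is raised" (T), R = "the meeting has started" (F), U = "Maya is at home" (F), V = "the referee is present" (T).

Statement 1: Parsed as (P xor (Q -> R)) <-> ~U

Q -> R = T -> F = F
P xor (Q -> R) = T xor F = T
~U = ~F = T
(P xor (Q -> R)) <-> ~U = T <-> T = T
So Statement 1 is true.

Statement 2: In symbols: (~V <-> P) <-> (~U -> Q)

~V = ~T = F
~V <-> P = F <-> T = F
~U = ~F = T
~U -> Q = T -> T = T
(~V <-> P) <-> (~U -> Q) = F <-> T = F
Hence Statement 2 is false.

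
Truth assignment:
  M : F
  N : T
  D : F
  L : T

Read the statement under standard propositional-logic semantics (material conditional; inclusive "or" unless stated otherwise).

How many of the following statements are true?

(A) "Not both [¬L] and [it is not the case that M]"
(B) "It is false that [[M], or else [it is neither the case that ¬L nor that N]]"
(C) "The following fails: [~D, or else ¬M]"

2

(A): Formalization: not L nand not M

not L = not True = False
not M = not False = True
not L nand not M = False nand True = True
So (A) is true.

(B): This is not (M or (not L nor N)).

not L = not True = False
not L nor N = False nor True = False
M or (not L nor N) = False or False = False
not (M or (not L nor N)) = not False = True
So (B) is true.

(C): This is not (not D or not M).

not D = not False = True
not M = not False = True
not D or not M = True or True = True
not (not D or not M) = not True = False
Hence (C) is false.

True statements: 2 ((A), (B)).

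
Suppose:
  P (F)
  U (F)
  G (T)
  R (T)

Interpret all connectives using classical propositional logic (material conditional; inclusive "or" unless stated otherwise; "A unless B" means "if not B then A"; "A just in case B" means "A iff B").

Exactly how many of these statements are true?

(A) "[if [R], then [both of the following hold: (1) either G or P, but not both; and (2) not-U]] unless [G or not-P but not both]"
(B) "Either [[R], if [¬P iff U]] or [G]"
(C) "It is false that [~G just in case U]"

(A): Parsed as (R → ((G ⊕ P) ∧ ¬U)) ∨ (G ⊕ ¬P)

G ⊕ P = T ⊕ F = T
¬U = ¬F = T
(G ⊕ P) ∧ ¬U = T ∧ T = T
R → ((G ⊕ P) ∧ ¬U) = T → T = T
¬P = ¬F = T
G ⊕ ¬P = T ⊕ T = F
(R → ((G ⊕ P) ∧ ¬U)) ∨ (G ⊕ ¬P) = T ∨ F = T
So (A) is true.

(B): Formalization: ((¬P ↔ U) → R) ∨ G

¬P = ¬F = T
¬P ↔ U = T ↔ F = F
(¬P ↔ U) → R = F → T = T
((¬P ↔ U) → R) ∨ G = T ∨ T = T
So (B) is true.

(C): Formalization: ¬(¬G ↔ U)

¬G = ¬T = F
¬G ↔ U = F ↔ F = T
¬(¬G ↔ U) = ¬T = F
Thus (C) is false.

True statements: 2 ((A), (B)).

2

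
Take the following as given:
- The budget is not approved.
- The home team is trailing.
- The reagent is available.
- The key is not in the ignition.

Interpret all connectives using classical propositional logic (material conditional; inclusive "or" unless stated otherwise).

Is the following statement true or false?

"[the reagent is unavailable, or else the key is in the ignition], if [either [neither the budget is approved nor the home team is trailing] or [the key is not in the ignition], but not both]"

The statement is false.

Let P = "the budget is approved" (False), Q = "the home team is leading" (False), S = "the key is in the ignition" (False), R = "the reagent is available" (True).
Parsed as ((P nor not Q) xor not S) -> (not R or S)

not Q = not False = True
P nor not Q = False nor True = False
not S = not False = True
(P nor not Q) xor not S = False xor True = True
not R = not True = False
not R or S = False or False = False
((P nor not Q) xor not S) -> (not R or S) = True -> False = False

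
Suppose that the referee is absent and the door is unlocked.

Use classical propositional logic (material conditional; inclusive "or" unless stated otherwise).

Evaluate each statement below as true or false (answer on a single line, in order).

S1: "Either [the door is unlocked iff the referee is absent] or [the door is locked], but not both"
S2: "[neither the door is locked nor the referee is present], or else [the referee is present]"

S1 T, S2 T

Let Q = "the door is locked" (False), P = "the referee is present" (False).

S1: Formalization: (not Q iff not P) xor Q

not Q = not False = True
not P = not False = True
not Q iff not P = True iff True = True
(not Q iff not P) xor Q = True xor False = True
So S1 is true.

S2: Parsed as (Q nor P) or P

Q nor P = False nor False = True
(Q nor P) or P = True or False = True
So S2 is true.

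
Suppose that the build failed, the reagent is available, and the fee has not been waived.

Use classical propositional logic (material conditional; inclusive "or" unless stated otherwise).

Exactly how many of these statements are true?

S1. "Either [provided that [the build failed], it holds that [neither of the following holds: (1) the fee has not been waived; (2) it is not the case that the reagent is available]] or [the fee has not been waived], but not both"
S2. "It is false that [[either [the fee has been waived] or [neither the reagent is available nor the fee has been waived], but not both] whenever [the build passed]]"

1

Let G = "the build passed" (False), Q = "the fee has been waived" (False), M = "the reagent is available" (True).

S1: In symbols: (not G -> (not Q nor not M)) xor not Q

not G = not False = True
not Q = not False = True
not M = not True = False
not Q nor not M = True nor False = False
not G -> (not Q nor not M) = True -> False = False
not Q = not False = True
(not G -> (not Q nor not M)) xor not Q = False xor True = True
So S1 is true.

S2: This is not (G -> (Q xor (M nor Q))).

M nor Q = True nor False = False
Q xor (M nor Q) = False xor False = False
G -> (Q xor (M nor Q)) = False -> False = True
not (G -> (Q xor (M nor Q))) = not True = False
Thus S2 is false.

True statements: 1 (S1).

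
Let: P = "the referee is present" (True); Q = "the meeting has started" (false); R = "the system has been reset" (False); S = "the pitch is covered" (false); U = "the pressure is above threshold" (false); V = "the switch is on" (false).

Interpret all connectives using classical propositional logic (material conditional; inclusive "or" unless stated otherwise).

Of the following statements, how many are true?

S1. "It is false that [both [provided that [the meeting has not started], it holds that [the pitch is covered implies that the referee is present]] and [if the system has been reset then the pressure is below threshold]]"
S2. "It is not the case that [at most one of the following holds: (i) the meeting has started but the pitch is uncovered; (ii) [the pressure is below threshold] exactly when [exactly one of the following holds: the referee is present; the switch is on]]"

S1: Formalization: ~((~Q -> (S -> P)) & (R -> ~U))

~Q = ~F = T
S -> P = F -> T = T
~Q -> (S -> P) = T -> T = T
~U = ~F = T
R -> ~U = F -> T = T
(~Q -> (S -> P)) & (R -> ~U) = T & T = T
~((~Q -> (S -> P)) & (R -> ~U)) = ~T = F
So S1 is false.

S2: Formalization: ~((Q & ~S) nand (~U <-> (P xor V)))

~S = ~F = T
Q & ~S = F & T = F
~U = ~F = T
P xor V = T xor F = T
~U <-> (P xor V) = T <-> T = T
(Q & ~S) nand (~U <-> (P xor V)) = F nand T = T
~((Q & ~S) nand (~U <-> (P xor V))) = ~T = F
Hence S2 is false.

Count: 0.

0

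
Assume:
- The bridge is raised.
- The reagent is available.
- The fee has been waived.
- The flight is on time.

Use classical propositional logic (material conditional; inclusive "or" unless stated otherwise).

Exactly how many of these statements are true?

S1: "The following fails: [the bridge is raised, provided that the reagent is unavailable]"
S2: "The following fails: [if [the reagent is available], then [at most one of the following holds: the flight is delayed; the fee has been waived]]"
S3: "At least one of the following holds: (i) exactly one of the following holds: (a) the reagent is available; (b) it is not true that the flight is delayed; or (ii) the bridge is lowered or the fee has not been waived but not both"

Let Q = "the reagent is available" (True), W = "the bridge is raised" (True), N = "the flight is delayed" (False), R = "the fee has been waived" (True).

S1: Formalization: not (not Q -> W)

not Q = not True = False
not Q -> W = False -> True = True
not (not Q -> W) = not True = False
Hence S1 is false.

S2: Formalization: not (Q -> (N nand R))

N nand R = False nand True = True
Q -> (N nand R) = True -> True = True
not (Q -> (N nand R)) = not True = False
Hence S2 is false.

S3: Formalization: (Q xor not N) or (not W xor not R)

not N = not False = True
Q xor not N = True xor True = False
not W = not True = False
not R = not True = False
not W xor not R = False xor False = False
(Q xor not N) or (not W xor not R) = False or False = False
Hence S3 is false.

0 of the 3 statements are true (none).

0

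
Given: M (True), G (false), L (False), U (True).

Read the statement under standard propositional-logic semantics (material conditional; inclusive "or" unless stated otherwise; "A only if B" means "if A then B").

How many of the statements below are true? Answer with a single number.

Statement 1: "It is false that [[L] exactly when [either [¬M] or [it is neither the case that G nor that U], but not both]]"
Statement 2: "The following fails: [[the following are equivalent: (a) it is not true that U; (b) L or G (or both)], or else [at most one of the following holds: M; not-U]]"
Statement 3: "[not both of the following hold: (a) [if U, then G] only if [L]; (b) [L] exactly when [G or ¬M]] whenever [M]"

Statement 1: This is ~(L <-> (~M xor (G nor U))).

~M = ~T = F
G nor U = F nor T = F
~M xor (G nor U) = F xor F = F
L <-> (~M xor (G nor U)) = F <-> F = T
~(L <-> (~M xor (G nor U))) = ~T = F
So Statement 1 is false.

Statement 2: Parsed as ~((~U <-> (L | G)) | (M nand ~U))

~U = ~T = F
L | G = F | F = F
~U <-> (L | G) = F <-> F = T
~U = ~T = F
M nand ~U = T nand F = T
(~U <-> (L | G)) | (M nand ~U) = T | T = T
~((~U <-> (L | G)) | (M nand ~U)) = ~T = F
So Statement 2 is false.

Statement 3: In symbols: M -> (((U -> G) -> L) nand (L <-> (G | ~M)))

U -> G = T -> F = F
(U -> G) -> L = F -> F = T
~M = ~T = F
G | ~M = F | F = F
L <-> (G | ~M) = F <-> F = T
((U -> G) -> L) nand (L <-> (G | ~M)) = T nand T = F
M -> (((U -> G) -> L) nand (L <-> (G | ~M))) = T -> F = F
So Statement 3 is false.

0 of the 3 statements are true (none).

0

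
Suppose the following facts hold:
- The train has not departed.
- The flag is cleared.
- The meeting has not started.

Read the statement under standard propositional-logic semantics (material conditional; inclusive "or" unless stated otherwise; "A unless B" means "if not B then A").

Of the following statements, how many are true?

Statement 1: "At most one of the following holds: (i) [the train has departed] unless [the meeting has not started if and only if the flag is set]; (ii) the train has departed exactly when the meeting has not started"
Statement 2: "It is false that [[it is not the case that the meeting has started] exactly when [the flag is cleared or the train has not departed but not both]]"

2

Let P = "the train has departed" (F), R = "the meeting has started" (F), Q = "the flag is set" (F).

Statement 1: This is (P ∨ (¬R ↔ Q)) ↑ (P ↔ ¬R).

¬R = ¬F = T
¬R ↔ Q = T ↔ F = F
P ∨ (¬R ↔ Q) = F ∨ F = F
¬R = ¬F = T
P ↔ ¬R = F ↔ T = F
(P ∨ (¬R ↔ Q)) ↑ (P ↔ ¬R) = F ↑ F = T
Hence Statement 1 is true.

Statement 2: Parsed as ¬(¬R ↔ (¬Q ⊕ ¬P))

¬R = ¬F = T
¬Q = ¬F = T
¬P = ¬F = T
¬Q ⊕ ¬P = T ⊕ T = F
¬R ↔ (¬Q ⊕ ¬P) = T ↔ F = F
¬(¬R ↔ (¬Q ⊕ ¬P)) = ¬F = T
Hence Statement 2 is true.

Count: 2.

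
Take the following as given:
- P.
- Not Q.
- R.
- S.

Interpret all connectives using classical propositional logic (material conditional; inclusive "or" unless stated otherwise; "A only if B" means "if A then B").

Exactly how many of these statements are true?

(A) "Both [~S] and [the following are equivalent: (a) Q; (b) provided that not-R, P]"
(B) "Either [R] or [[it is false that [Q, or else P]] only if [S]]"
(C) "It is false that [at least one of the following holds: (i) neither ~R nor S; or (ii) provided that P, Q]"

(A): In symbols: ~S & (Q <-> (~R -> P))

~S = ~T = F
~R = ~T = F
~R -> P = F -> T = T
Q <-> (~R -> P) = F <-> T = F
~S & (Q <-> (~R -> P)) = F & F = F
Thus (A) is false.

(B): Parsed as R | (~(Q | P) -> S)

Q | P = F | T = T
~(Q | P) = ~T = F
~(Q | P) -> S = F -> T = T
R | (~(Q | P) -> S) = T | T = T
Thus (B) is true.

(C): In symbols: ~((~R nor S) | (P -> Q))

~R = ~T = F
~R nor S = F nor T = F
P -> Q = T -> F = F
(~R nor S) | (P -> Q) = F | F = F
~((~R nor S) | (P -> Q)) = ~F = T
So (C) is true.

2 of the 3 statements are true ((B), (C)).

2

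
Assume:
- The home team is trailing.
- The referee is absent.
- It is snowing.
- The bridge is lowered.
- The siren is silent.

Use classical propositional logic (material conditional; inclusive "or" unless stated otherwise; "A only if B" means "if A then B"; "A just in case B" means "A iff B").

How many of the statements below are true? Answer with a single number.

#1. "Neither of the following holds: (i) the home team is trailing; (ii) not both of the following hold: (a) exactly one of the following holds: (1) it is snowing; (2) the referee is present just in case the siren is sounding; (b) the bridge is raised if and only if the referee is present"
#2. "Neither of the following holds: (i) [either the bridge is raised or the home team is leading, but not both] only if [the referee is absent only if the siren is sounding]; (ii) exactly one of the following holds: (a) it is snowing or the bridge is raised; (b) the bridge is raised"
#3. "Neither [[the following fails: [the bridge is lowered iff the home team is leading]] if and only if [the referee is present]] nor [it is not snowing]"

Let P = "the home team is leading" (F), R = "it is snowing" (T), Q = "the referee is present" (F), U = "the siren is sounding" (F), S = "the bridge is raised" (F).

#1: Formalization: ~P nor ((R xor (Q <-> U)) nand (S <-> Q))

~P = ~F = T
Q <-> U = F <-> F = T
R xor (Q <-> U) = T xor T = F
S <-> Q = F <-> F = T
(R xor (Q <-> U)) nand (S <-> Q) = F nand T = T
~P nor ((R xor (Q <-> U)) nand (S <-> Q)) = T nor T = F
Thus #1 is false.

#2: Parsed as ((S xor P) -> (~Q -> U)) nor ((R | S) xor S)

S xor P = F xor F = F
~Q = ~F = T
~Q -> U = T -> F = F
(S xor P) -> (~Q -> U) = F -> F = T
R | S = T | F = T
(R | S) xor S = T xor F = T
((S xor P) -> (~Q -> U)) nor ((R | S) xor S) = T nor T = F
So #2 is false.

#3: This is (~(~S <-> P) <-> Q) nor ~R.

~S = ~F = T
~S <-> P = T <-> F = F
~(~S <-> P) = ~F = T
~(~S <-> P) <-> Q = T <-> F = F
~R = ~T = F
(~(~S <-> P) <-> Q) nor ~R = F nor F = T
Thus #3 is true.

Count: 1.

1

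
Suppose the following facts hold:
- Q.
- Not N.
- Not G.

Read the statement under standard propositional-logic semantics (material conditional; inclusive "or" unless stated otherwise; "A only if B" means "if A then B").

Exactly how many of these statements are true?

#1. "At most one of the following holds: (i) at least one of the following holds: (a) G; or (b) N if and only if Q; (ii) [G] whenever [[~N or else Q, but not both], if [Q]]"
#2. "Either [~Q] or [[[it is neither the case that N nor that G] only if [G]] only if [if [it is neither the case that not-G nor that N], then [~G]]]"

2

#1: This is (G ∨ (N ↔ Q)) ↑ ((Q → (¬N ⊕ Q)) → G).

N ↔ Q = F ↔ T = F
G ∨ (N ↔ Q) = F ∨ F = F
¬N = ¬F = T
¬N ⊕ Q = T ⊕ T = F
Q → (¬N ⊕ Q) = T → F = F
(Q → (¬N ⊕ Q)) → G = F → F = T
(G ∨ (N ↔ Q)) ↑ ((Q → (¬N ⊕ Q)) → G) = F ↑ T = T
So #1 is true.

#2: This is ¬Q ∨ (((N ↓ G) → G) → ((¬G ↓ N) → ¬G)).

¬Q = ¬T = F
N ↓ G = F ↓ F = T
(N ↓ G) → G = T → F = F
¬G = ¬F = T
¬G ↓ N = T ↓ F = F
¬G = ¬F = T
(¬G ↓ N) → ¬G = F → T = T
((N ↓ G) → G) → ((¬G ↓ N) → ¬G) = F → T = T
¬Q ∨ (((N ↓ G) → G) → ((¬G ↓ N) → ¬G)) = F ∨ T = T
Hence #2 is true.

2 of the 2 statements are true (#1, #2).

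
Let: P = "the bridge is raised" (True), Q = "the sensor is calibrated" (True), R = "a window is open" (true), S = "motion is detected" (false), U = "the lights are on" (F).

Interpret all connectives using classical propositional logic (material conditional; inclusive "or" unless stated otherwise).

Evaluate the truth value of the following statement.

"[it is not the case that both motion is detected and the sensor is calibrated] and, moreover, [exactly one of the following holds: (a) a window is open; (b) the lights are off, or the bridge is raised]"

This is (S ↑ Q) ∧ (R ⊕ (¬U ∨ P)).

S ↑ Q = F ↑ T = T
¬U = ¬F = T
¬U ∨ P = T ∨ T = T
R ⊕ (¬U ∨ P) = T ⊕ T = F
(S ↑ Q) ∧ (R ⊕ (¬U ∨ P)) = T ∧ F = F

false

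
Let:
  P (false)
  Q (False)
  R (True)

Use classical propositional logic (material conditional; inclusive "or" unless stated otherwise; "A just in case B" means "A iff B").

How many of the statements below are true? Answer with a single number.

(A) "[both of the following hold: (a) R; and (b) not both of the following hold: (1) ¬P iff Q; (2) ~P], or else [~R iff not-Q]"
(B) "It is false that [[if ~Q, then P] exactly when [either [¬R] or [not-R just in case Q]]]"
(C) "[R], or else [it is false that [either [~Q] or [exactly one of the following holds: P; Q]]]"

3

(A): In symbols: (R & ((~P <-> Q) nand ~P)) | (~R <-> ~Q)

~P = ~F = T
~P <-> Q = T <-> F = F
~P = ~F = T
(~P <-> Q) nand ~P = F nand T = T
R & ((~P <-> Q) nand ~P) = T & T = T
~R = ~T = F
~Q = ~F = T
~R <-> ~Q = F <-> T = F
(R & ((~P <-> Q) nand ~P)) | (~R <-> ~Q) = T | F = T
Thus (A) is true.

(B): In symbols: ~((~Q -> P) <-> (~R | (~R <-> Q)))

~Q = ~F = T
~Q -> P = T -> F = F
~R = ~T = F
~R = ~T = F
~R <-> Q = F <-> F = T
~R | (~R <-> Q) = F | T = T
(~Q -> P) <-> (~R | (~R <-> Q)) = F <-> T = F
~((~Q -> P) <-> (~R | (~R <-> Q))) = ~F = T
Hence (B) is true.

(C): This is R | ~(~Q | (P xor Q)).

~Q = ~F = T
P xor Q = F xor F = F
~Q | (P xor Q) = T | F = T
~(~Q | (P xor Q)) = ~T = F
R | ~(~Q | (P xor Q)) = T | F = T
So (C) is true.

Count: 3.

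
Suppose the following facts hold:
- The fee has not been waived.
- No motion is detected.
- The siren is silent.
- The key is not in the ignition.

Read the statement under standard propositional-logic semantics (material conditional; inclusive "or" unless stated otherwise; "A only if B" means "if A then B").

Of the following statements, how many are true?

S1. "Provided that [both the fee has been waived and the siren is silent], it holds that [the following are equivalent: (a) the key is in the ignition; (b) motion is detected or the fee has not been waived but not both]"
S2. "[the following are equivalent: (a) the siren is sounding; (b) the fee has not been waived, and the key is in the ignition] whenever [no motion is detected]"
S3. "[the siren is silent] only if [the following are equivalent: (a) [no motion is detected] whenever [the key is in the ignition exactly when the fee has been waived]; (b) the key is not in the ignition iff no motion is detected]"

Let P = "the fee has been waived" (False), R = "the siren is sounding" (False), S = "the key is in the ignition" (False), Q = "motion is detected" (False).

S1: This is (P and not R) -> (S iff (Q xor not P)).

not R = not False = True
P and not R = False and True = False
not P = not False = True
Q xor not P = False xor True = True
S iff (Q xor not P) = False iff True = False
(P and not R) -> (S iff (Q xor not P)) = False -> False = True
So S1 is true.

S2: Formalization: not Q -> (R iff (not P and S))

not Q = not False = True
not P = not False = True
not P and S = True and False = False
R iff (not P and S) = False iff False = True
not Q -> (R iff (not P and S)) = True -> True = True
So S2 is true.

S3: This is not R -> (((S iff P) -> not Q) iff (not S iff not Q)).

not R = not False = True
S iff P = False iff False = True
not Q = not False = True
(S iff P) -> not Q = True -> True = True
not S = not False = True
not Q = not False = True
not S iff not Q = True iff True = True
((S iff P) -> not Q) iff (not S iff not Q) = True iff True = True
not R -> (((S iff P) -> not Q) iff (not S iff not Q)) = True -> True = True
Thus S3 is true.

Count: 3.

3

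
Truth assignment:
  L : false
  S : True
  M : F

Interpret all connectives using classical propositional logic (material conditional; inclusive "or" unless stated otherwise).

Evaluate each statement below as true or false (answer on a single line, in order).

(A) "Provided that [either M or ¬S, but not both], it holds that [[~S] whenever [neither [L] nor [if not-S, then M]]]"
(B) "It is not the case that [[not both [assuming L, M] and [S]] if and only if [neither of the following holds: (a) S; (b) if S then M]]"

(A) T / (B) F

(A): Parsed as (M xor not S) -> ((L nor (not S -> M)) -> not S)

not S = not True = False
M xor not S = False xor False = False
not S = not True = False
not S -> M = False -> False = True
L nor (not S -> M) = False nor True = False
not S = not True = False
(L nor (not S -> M)) -> not S = False -> False = True
(M xor not S) -> ((L nor (not S -> M)) -> not S) = False -> True = True
Hence (A) is true.

(B): Formalization: not (((L -> M) nand S) iff (S nor (S -> M)))

L -> M = False -> False = True
(L -> M) nand S = True nand True = False
S -> M = True -> False = False
S nor (S -> M) = True nor False = False
((L -> M) nand S) iff (S nor (S -> M)) = False iff False = True
not (((L -> M) nand S) iff (S nor (S -> M))) = not True = False
Hence (B) is false.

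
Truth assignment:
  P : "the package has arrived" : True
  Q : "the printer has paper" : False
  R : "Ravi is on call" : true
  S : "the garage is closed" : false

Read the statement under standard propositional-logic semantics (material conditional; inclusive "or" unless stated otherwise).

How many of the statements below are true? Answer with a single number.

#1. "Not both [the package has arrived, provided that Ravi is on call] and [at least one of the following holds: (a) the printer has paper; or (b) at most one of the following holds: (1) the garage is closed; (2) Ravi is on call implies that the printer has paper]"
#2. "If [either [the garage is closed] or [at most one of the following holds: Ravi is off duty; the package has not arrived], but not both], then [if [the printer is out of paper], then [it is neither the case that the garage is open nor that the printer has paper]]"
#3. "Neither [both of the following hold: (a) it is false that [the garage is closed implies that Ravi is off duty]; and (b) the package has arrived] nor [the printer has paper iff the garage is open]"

1

#1: In symbols: (R -> P) nand (Q | (S nand (R -> Q)))

R -> P = T -> T = T
R -> Q = T -> F = F
S nand (R -> Q) = F nand F = T
Q | (S nand (R -> Q)) = F | T = T
(R -> P) nand (Q | (S nand (R -> Q))) = T nand T = F
Hence #1 is false.

#2: In symbols: (S xor (~R nand ~P)) -> (~Q -> (~S nor Q))

~R = ~T = F
~P = ~T = F
~R nand ~P = F nand F = T
S xor (~R nand ~P) = F xor T = T
~Q = ~F = T
~S = ~F = T
~S nor Q = T nor F = F
~Q -> (~S nor Q) = T -> F = F
(S xor (~R nand ~P)) -> (~Q -> (~S nor Q)) = T -> F = F
Hence #2 is false.

#3: Formalization: (~(S -> ~R) & P) nor (Q <-> ~S)

~R = ~T = F
S -> ~R = F -> F = T
~(S -> ~R) = ~T = F
~(S -> ~R) & P = F & T = F
~S = ~F = T
Q <-> ~S = F <-> T = F
(~(S -> ~R) & P) nor (Q <-> ~S) = F nor F = T
Hence #3 is true.

Count: 1.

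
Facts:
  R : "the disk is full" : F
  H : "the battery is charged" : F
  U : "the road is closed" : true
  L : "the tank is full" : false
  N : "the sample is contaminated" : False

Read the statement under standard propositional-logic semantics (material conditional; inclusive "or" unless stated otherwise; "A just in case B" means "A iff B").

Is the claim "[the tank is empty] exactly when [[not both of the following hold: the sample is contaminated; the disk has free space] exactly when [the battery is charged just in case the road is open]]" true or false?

true

Formalization: ¬L ↔ ((N ↑ ¬R) ↔ (H ↔ ¬U))

¬L = ¬F = T
¬R = ¬F = T
N ↑ ¬R = F ↑ T = T
¬U = ¬T = F
H ↔ ¬U = F ↔ F = T
(N ↑ ¬R) ↔ (H ↔ ¬U) = T ↔ T = T
¬L ↔ ((N ↑ ¬R) ↔ (H ↔ ¬U)) = T ↔ T = T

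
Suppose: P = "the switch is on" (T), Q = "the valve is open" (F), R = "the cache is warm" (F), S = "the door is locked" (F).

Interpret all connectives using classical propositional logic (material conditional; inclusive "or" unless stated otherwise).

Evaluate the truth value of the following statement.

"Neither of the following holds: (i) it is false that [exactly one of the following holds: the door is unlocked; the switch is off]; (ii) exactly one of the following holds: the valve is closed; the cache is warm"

This is ~(~S xor ~P) nor (~Q xor R).

~S = ~F = T
~P = ~T = F
~S xor ~P = T xor F = T
~(~S xor ~P) = ~T = F
~Q = ~F = T
~Q xor R = T xor F = T
~(~S xor ~P) nor (~Q xor R) = F nor T = F

False.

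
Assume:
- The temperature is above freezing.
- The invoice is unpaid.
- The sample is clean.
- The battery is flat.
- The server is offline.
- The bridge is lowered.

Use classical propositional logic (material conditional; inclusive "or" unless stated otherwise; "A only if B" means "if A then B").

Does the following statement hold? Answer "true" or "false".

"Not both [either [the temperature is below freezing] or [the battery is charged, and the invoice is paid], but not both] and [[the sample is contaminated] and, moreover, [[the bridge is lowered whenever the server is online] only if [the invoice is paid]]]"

true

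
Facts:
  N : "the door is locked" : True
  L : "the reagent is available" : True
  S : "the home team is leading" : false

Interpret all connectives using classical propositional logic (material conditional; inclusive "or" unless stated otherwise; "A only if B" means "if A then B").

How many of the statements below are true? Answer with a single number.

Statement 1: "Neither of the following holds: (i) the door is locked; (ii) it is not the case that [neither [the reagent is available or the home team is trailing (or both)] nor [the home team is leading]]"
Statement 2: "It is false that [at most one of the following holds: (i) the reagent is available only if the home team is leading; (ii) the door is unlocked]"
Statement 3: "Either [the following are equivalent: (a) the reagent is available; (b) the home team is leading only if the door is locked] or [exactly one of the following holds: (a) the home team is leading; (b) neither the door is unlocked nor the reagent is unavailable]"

1

Statement 1: This is N ↓ ¬((L ∨ ¬S) ↓ S).

¬S = ¬F = T
L ∨ ¬S = T ∨ T = T
(L ∨ ¬S) ↓ S = T ↓ F = F
¬((L ∨ ¬S) ↓ S) = ¬F = T
N ↓ ¬((L ∨ ¬S) ↓ S) = T ↓ T = F
So Statement 1 is false.

Statement 2: This is ¬((L → S) ↑ ¬N).

L → S = T → F = F
¬N = ¬T = F
(L → S) ↑ ¬N = F ↑ F = T
¬((L → S) ↑ ¬N) = ¬T = F
Hence Statement 2 is false.

Statement 3: Parsed as (L ↔ (S → N)) ∨ (S ⊕ (¬N ↓ ¬L))

S → N = F → T = T
L ↔ (S → N) = T ↔ T = T
¬N = ¬T = F
¬L = ¬T = F
¬N ↓ ¬L = F ↓ F = T
S ⊕ (¬N ↓ ¬L) = F ⊕ T = T
(L ↔ (S → N)) ∨ (S ⊕ (¬N ↓ ¬L)) = T ∨ T = T
So Statement 3 is true.

True statements: 1 (Statement 3).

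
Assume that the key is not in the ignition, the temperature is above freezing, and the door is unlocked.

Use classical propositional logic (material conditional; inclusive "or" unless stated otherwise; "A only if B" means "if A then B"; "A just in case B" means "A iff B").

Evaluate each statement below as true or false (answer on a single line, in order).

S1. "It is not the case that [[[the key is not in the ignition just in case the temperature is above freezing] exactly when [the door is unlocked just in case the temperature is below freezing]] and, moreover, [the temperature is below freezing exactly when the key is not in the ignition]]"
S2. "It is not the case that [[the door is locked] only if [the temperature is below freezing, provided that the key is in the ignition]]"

S1 T, S2 F

Let P = "the key is in the ignition" (F), Q = "the temperature is below freezing" (F), R = "the door is locked" (F).

S1: Parsed as ¬(((¬P ↔ ¬Q) ↔ (¬R ↔ Q)) ∧ (Q ↔ ¬P))

¬P = ¬F = T
¬Q = ¬F = T
¬P ↔ ¬Q = T ↔ T = T
¬R = ¬F = T
¬R ↔ Q = T ↔ F = F
(¬P ↔ ¬Q) ↔ (¬R ↔ Q) = T ↔ F = F
¬P = ¬F = T
Q ↔ ¬P = F ↔ T = F
((¬P ↔ ¬Q) ↔ (¬R ↔ Q)) ∧ (Q ↔ ¬P) = F ∧ F = F
¬(((¬P ↔ ¬Q) ↔ (¬R ↔ Q)) ∧ (Q ↔ ¬P)) = ¬F = T
So S1 is true.

S2: This is ¬(R → (P → Q)).

P → Q = F → F = T
R → (P → Q) = F → T = T
¬(R → (P → Q)) = ¬T = F
So S2 is false.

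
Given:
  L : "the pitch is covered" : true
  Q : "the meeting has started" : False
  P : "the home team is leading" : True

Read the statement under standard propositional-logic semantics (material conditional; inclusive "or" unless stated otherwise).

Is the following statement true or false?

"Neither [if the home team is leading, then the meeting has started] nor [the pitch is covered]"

Formalization: (P → Q) ↓ L

P → Q = T → F = F
(P → Q) ↓ L = F ↓ T = F

The statement is false.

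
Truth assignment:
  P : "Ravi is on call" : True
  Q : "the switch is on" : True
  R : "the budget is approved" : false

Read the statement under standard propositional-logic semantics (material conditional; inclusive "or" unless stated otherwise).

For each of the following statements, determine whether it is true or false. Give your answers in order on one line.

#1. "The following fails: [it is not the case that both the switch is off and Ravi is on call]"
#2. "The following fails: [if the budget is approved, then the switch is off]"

#1 false / #2 false

#1: This is ~(~Q nand P).

~Q = ~T = F
~Q nand P = F nand T = T
~(~Q nand P) = ~T = F
Hence #1 is false.

#2: This is ~(R -> ~Q).

~Q = ~T = F
R -> ~Q = F -> F = T
~(R -> ~Q) = ~T = F
So #2 is false.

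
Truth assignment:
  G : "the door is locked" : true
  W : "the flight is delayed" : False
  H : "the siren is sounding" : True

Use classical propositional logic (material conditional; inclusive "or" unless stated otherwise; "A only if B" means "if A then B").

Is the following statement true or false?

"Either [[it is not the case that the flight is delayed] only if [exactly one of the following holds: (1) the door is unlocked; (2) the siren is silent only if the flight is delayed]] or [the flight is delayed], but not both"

true

In symbols: (~W -> (~G xor (~H -> W))) xor W

~W = ~F = T
~G = ~T = F
~H = ~T = F
~H -> W = F -> F = T
~G xor (~H -> W) = F xor T = T
~W -> (~G xor (~H -> W)) = T -> T = T
(~W -> (~G xor (~H -> W))) xor W = T xor F = T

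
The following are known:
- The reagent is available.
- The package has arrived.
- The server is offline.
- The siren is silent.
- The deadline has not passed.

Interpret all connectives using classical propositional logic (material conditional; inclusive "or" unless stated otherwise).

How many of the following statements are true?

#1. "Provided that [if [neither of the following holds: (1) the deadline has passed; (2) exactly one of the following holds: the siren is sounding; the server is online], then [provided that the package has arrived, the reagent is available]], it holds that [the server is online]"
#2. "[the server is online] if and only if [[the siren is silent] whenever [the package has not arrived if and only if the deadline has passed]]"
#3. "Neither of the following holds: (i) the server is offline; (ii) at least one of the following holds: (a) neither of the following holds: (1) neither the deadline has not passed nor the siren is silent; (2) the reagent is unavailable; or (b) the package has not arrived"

0

Let R = "the deadline has passed" (F), Q = "the siren is sounding" (F), L = "the server is online" (F), W = "the package has arrived" (T), N = "the reagent is available" (T).

#1: Formalization: ((R nor (Q xor L)) -> (W -> N)) -> L

Q xor L = F xor F = F
R nor (Q xor L) = F nor F = T
W -> N = T -> T = T
(R nor (Q xor L)) -> (W -> N) = T -> T = T
((R nor (Q xor L)) -> (W -> N)) -> L = T -> F = F
So #1 is false.

#2: This is L <-> ((~W <-> R) -> ~Q).

~W = ~T = F
~W <-> R = F <-> F = T
~Q = ~F = T
(~W <-> R) -> ~Q = T -> T = T
L <-> ((~W <-> R) -> ~Q) = F <-> T = F
Thus #2 is false.

#3: Parsed as ~L nor (((~R nor ~Q) nor ~N) | ~W)

~L = ~F = T
~R = ~F = T
~Q = ~F = T
~R nor ~Q = T nor T = F
~N = ~T = F
(~R nor ~Q) nor ~N = F nor F = T
~W = ~T = F
((~R nor ~Q) nor ~N) | ~W = T | F = T
~L nor (((~R nor ~Q) nor ~N) | ~W) = T nor T = F
So #3 is false.

True statements: 0 (none).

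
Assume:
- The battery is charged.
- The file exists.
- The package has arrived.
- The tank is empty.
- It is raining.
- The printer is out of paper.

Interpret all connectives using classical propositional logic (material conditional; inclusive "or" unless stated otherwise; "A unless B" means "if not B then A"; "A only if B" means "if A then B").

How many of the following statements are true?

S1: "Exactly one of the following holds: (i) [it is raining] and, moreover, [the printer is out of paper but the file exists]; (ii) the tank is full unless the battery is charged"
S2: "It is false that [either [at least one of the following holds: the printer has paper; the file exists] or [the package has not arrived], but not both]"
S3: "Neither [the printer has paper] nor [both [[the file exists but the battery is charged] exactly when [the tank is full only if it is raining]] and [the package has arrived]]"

Let H = "it is raining" (T), S = "the printer has paper" (F), G = "the file exists" (T), R = "the tank is full" (F), L = "the battery is charged" (T), W = "the package has arrived" (T).

S1: This is (H & (~S & G)) xor (R | L).

~S = ~F = T
~S & G = T & T = T
H & (~S & G) = T & T = T
R | L = F | T = T
(H & (~S & G)) xor (R | L) = T xor T = F
Hence S1 is false.

S2: This is ~((S | G) xor ~W).

S | G = F | T = T
~W = ~T = F
(S | G) xor ~W = T xor F = T
~((S | G) xor ~W) = ~T = F
Thus S2 is false.

S3: This is S nor (((G & L) <-> (R -> H)) & W).

G & L = T & T = T
R -> H = F -> T = T
(G & L) <-> (R -> H) = T <-> T = T
((G & L) <-> (R -> H)) & W = T & T = T
S nor (((G & L) <-> (R -> H)) & W) = F nor T = F
Thus S3 is false.

True statements: 0 (none).

0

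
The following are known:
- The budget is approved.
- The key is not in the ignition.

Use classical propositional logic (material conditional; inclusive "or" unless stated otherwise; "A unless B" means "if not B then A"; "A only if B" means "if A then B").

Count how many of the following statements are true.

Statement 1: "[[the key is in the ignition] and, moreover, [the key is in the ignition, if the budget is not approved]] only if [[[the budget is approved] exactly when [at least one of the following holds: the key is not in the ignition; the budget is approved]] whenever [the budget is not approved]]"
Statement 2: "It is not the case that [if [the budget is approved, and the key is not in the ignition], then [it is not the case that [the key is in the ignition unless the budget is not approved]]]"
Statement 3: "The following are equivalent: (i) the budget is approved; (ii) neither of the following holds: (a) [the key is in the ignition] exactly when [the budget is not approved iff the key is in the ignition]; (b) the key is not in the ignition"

1

Let Q = "the key is in the ignition" (False), P = "the budget is approved" (True).

Statement 1: Parsed as (Q and (not P -> Q)) -> (not P -> (P iff (not Q or P)))

not P = not True = False
not P -> Q = False -> False = True
Q and (not P -> Q) = False and True = False
not P = not True = False
not Q = not False = True
not Q or P = True or True = True
P iff (not Q or P) = True iff True = True
not P -> (P iff (not Q or P)) = False -> True = True
(Q and (not P -> Q)) -> (not P -> (P iff (not Q or P))) = False -> True = True
Hence Statement 1 is true.

Statement 2: Formalization: not ((P and not Q) -> not (Q or not P))

not Q = not False = True
P and not Q = True and True = True
not P = not True = False
Q or not P = False or False = False
not (Q or not P) = not False = True
(P and not Q) -> not (Q or not P) = True -> True = True
not ((P and not Q) -> not (Q or not P)) = not True = False
So Statement 2 is false.

Statement 3: Parsed as P iff ((Q iff (not P iff Q)) nor not Q)

not P = not True = False
not P iff Q = False iff False = True
Q iff (not P iff Q) = False iff True = False
not Q = not False = True
(Q iff (not P iff Q)) nor not Q = False nor True = False
P iff ((Q iff (not P iff Q)) nor not Q) = True iff False = False
Hence Statement 3 is false.

Count: 1.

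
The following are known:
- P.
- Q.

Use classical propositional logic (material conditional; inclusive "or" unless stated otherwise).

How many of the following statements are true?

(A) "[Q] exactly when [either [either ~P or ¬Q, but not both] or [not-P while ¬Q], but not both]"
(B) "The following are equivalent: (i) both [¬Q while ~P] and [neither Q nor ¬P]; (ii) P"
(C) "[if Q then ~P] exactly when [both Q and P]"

0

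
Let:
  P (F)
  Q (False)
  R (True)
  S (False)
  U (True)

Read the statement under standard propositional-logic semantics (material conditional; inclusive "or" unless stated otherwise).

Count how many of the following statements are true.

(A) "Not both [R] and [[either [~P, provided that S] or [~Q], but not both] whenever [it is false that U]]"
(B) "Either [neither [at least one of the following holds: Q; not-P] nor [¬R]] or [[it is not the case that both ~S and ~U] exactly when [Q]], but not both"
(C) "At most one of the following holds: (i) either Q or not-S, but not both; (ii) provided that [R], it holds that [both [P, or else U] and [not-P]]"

0

(A): Parsed as R nand (not U -> ((S -> not P) xor not Q))

not U = not True = False
not P = not False = True
S -> not P = False -> True = True
not Q = not False = True
(S -> not P) xor not Q = True xor True = False
not U -> ((S -> not P) xor not Q) = False -> False = True
R nand (not U -> ((S -> not P) xor not Q)) = True nand True = False
So (A) is false.

(B): Formalization: ((Q or not P) nor not R) xor ((not S nand not U) iff Q)

not P = not False = True
Q or not P = False or True = True
not R = not True = False
(Q or not P) nor not R = True nor False = False
not S = not False = True
not U = not True = False
not S nand not U = True nand False = True
(not S nand not U) iff Q = True iff False = False
((Q or not P) nor not R) xor ((not S nand not U) iff Q) = False xor False = False
So (B) is false.

(C): Formalization: (Q xor not S) nand (R -> ((P or U) and not P))

not S = not False = True
Q xor not S = False xor True = True
P or U = False or True = True
not P = not False = True
(P or U) and not P = True and True = True
R -> ((P or U) and not P) = True -> True = True
(Q xor not S) nand (R -> ((P or U) and not P)) = True nand True = False
So (C) is false.

Count: 0.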